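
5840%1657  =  869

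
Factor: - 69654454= -2^1* 2203^1*15809^1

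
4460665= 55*81103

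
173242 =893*194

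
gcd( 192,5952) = 192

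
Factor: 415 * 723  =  3^1 * 5^1*83^1*241^1 = 300045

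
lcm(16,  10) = 80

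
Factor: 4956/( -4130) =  - 6/5 = - 2^1*3^1*5^ ( - 1)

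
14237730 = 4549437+9688293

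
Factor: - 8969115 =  - 3^1*5^1*17^2*2069^1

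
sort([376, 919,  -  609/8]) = [ - 609/8,  376,919]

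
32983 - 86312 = - 53329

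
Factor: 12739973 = 12739973^1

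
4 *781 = 3124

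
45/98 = 45/98 = 0.46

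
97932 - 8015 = 89917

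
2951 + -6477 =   -  3526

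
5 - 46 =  - 41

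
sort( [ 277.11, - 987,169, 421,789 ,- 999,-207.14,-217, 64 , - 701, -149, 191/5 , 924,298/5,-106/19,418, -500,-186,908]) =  [ - 999, - 987,  -  701,-500,- 217,- 207.14, - 186, - 149, - 106/19 , 191/5,298/5, 64,169,277.11,418,421 , 789, 908,924] 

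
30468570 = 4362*6985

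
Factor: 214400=2^7 * 5^2*67^1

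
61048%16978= 10114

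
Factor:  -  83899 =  - 53^1*1583^1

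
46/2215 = 46/2215 = 0.02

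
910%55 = 30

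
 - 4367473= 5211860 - 9579333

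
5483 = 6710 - 1227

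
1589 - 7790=- 6201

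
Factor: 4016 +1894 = 2^1*3^1*5^1*197^1 = 5910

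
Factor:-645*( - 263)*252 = 42748020 = 2^2*3^3*5^1 * 7^1*43^1*263^1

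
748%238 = 34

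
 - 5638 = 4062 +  - 9700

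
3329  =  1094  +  2235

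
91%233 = 91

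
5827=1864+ 3963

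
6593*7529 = 49638697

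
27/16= 27/16=1.69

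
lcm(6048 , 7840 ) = 211680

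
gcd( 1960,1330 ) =70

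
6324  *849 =5369076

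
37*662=24494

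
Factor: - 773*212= -163876 = -2^2*53^1*773^1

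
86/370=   43/185 = 0.23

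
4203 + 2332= 6535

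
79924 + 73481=153405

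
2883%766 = 585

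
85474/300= 284 + 137/150 = 284.91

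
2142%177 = 18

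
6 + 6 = 12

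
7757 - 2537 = 5220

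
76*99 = 7524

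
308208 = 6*51368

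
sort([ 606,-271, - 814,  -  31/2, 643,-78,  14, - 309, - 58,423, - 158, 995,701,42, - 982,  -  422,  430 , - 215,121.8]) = [ - 982,-814, - 422, - 309, - 271,- 215, - 158,  -  78, - 58, - 31/2,14,42,121.8, 423 , 430, 606,643,701,995] 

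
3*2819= 8457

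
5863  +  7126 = 12989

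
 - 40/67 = -1 + 27/67 =- 0.60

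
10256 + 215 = 10471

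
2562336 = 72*35588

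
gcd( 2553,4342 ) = 1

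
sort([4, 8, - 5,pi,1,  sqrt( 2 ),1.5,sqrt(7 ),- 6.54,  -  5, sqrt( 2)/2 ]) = [ -6.54, - 5, -5, sqrt(2 )/2, 1, sqrt(2 ), 1.5,sqrt(7), pi,4, 8] 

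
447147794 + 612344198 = 1059491992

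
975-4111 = -3136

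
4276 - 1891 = 2385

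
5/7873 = 5/7873 = 0.00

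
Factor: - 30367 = -30367^1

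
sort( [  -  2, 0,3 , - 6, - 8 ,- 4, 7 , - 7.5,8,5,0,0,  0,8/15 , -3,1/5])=[-8, - 7.5, - 6, - 4,  -  3,-2,0,0,0 , 0,1/5, 8/15,3, 5,7, 8]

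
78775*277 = 21820675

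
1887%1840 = 47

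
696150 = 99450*7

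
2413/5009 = 2413/5009 = 0.48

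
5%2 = 1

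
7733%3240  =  1253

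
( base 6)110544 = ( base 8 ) 22100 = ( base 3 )110201201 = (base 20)1340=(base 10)9280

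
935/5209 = 935/5209 = 0.18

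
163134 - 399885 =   -  236751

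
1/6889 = 1/6889 = 0.00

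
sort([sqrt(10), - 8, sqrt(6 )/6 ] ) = [ - 8, sqrt (6 )/6, sqrt ( 10)] 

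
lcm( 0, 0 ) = 0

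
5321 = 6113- 792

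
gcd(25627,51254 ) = 25627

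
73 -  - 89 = 162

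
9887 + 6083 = 15970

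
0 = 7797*0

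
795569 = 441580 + 353989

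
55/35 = 11/7 = 1.57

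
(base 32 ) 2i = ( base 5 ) 312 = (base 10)82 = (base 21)3J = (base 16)52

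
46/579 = 46/579 = 0.08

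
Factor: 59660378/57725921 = 2^1 * 11^ (  -  1)*17^1*29^(-1)*191^1*9187^1 * 180959^( - 1)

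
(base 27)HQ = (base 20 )145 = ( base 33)en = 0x1e5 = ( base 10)485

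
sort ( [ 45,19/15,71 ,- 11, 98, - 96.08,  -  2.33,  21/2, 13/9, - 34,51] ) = [-96.08, - 34, - 11, - 2.33,19/15, 13/9,21/2,45  ,  51,71,98]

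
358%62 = 48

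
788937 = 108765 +680172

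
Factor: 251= 251^1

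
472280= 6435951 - 5963671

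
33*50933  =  1680789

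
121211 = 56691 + 64520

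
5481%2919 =2562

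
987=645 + 342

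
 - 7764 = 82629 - 90393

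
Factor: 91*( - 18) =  - 1638 = - 2^1*3^2* 7^1* 13^1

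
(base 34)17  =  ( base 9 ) 45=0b101001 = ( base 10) 41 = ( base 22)1J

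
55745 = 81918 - 26173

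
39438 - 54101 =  - 14663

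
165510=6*27585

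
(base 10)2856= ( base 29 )3be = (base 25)4E6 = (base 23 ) 594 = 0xB28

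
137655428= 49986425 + 87669003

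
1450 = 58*25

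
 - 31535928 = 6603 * ( - 4776)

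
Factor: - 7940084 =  - 2^2*29^1 * 68449^1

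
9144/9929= 9144/9929 = 0.92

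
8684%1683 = 269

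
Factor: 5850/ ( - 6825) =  - 6/7 = - 2^1*3^1*7^( - 1 ) 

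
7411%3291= 829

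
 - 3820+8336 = 4516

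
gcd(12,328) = 4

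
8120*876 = 7113120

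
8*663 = 5304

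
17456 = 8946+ 8510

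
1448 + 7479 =8927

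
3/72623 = 3/72623 = 0.00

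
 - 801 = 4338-5139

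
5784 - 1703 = 4081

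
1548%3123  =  1548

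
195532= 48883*4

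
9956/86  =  4978/43= 115.77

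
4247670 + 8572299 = 12819969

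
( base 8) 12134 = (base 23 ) 9je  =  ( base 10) 5212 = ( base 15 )1827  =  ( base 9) 7131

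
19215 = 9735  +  9480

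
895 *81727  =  73145665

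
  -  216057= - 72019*3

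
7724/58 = 3862/29 = 133.17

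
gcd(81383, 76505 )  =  1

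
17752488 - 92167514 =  - 74415026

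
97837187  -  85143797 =12693390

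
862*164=141368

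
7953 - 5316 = 2637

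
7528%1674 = 832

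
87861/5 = 87861/5 =17572.20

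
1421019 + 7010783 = 8431802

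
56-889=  - 833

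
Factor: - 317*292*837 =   -  77476068 = - 2^2* 3^3*31^1*73^1*317^1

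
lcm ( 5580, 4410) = 273420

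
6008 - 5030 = 978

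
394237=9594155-9199918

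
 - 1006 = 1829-2835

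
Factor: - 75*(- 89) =6675 =3^1*5^2*89^1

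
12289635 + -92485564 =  - 80195929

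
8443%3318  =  1807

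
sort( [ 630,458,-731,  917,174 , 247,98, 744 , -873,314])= [ -873, - 731, 98, 174,  247,314 , 458 , 630, 744, 917 ]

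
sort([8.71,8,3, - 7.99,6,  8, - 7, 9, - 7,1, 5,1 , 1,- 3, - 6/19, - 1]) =[ -7.99,-7, - 7,-3, - 1, - 6/19,1, 1  ,  1,3,5,6,8,8,8.71,9]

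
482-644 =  - 162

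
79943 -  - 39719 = 119662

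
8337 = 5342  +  2995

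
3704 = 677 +3027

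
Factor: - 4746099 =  - 3^1*1582033^1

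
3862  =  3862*1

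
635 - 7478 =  - 6843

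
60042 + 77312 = 137354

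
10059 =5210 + 4849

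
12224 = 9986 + 2238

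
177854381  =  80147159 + 97707222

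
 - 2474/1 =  - 2474= -  2474.00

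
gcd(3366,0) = 3366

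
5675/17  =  5675/17 = 333.82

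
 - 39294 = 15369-54663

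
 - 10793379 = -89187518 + 78394139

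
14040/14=1002 +6/7 = 1002.86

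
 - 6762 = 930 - 7692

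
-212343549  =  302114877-514458426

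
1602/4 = 400+1/2 = 400.50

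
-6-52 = - 58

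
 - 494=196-690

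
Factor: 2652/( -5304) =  - 2^( - 1) =- 1/2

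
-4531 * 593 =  - 2686883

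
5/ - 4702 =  - 1+4697/4702 = - 0.00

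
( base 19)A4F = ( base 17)CDC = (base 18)B7B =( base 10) 3701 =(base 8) 7165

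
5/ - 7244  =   - 5/7244  =  - 0.00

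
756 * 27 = 20412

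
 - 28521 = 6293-34814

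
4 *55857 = 223428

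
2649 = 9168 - 6519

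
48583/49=48583/49= 991.49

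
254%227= 27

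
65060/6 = 10843 + 1/3 = 10843.33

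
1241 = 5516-4275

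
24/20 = 1+1/5 = 1.20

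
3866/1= 3866 = 3866.00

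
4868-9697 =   -  4829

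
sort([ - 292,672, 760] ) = [ - 292,672,760 ]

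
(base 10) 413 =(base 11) 346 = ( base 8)635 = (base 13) 25A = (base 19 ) 12E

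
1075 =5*215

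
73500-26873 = 46627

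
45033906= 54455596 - 9421690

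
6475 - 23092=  - 16617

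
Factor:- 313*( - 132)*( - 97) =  - 4007652 = - 2^2*3^1*11^1*97^1*313^1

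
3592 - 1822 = 1770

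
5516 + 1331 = 6847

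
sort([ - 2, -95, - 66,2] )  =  [ - 95, - 66, - 2 , 2] 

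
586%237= 112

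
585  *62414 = 36512190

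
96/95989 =96/95989 = 0.00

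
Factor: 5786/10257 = 22/39  =  2^1 * 3^(-1)* 11^1*13^(-1)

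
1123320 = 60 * 18722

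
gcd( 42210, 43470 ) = 630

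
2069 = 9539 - 7470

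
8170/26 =4085/13 = 314.23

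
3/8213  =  3/8213 = 0.00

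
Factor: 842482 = 2^1*421241^1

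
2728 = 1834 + 894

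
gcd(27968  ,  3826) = 2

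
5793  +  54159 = 59952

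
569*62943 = 35814567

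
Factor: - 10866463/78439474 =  - 2^( - 1 ) * 563^1* 2411^(  -  1)*16267^( - 1) *19301^1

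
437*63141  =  27592617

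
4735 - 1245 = 3490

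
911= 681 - - 230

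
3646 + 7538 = 11184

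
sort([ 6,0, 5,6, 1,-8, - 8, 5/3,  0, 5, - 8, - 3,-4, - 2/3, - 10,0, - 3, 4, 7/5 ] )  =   [ - 10,- 8,-8,-8,-4,-3, - 3, - 2/3,0, 0, 0,1, 7/5,  5/3,  4, 5,5, 6, 6]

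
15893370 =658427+15234943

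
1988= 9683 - 7695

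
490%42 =28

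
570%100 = 70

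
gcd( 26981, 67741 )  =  1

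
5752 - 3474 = 2278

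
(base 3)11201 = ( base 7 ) 241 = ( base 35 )3m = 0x7F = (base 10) 127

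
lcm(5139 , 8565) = 25695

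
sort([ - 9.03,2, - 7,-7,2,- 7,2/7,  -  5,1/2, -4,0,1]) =[ - 9.03, - 7, - 7,-7, -5, - 4, 0,2/7,1/2,1,2, 2]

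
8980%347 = 305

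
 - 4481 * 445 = - 1994045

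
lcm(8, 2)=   8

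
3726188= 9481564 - 5755376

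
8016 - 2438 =5578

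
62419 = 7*8917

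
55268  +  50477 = 105745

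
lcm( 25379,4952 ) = 203032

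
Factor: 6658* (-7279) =  -  2^1 * 29^1*251^1*3329^1 = -48463582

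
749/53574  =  749/53574 = 0.01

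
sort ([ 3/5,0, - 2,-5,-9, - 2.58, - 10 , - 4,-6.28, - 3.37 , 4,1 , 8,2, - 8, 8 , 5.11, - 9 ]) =[ -10, - 9, - 9 , - 8, - 6.28,-5, - 4, - 3.37, - 2.58 , - 2, 0,3/5,1, 2,4,  5.11,8 , 8]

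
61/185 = 61/185 = 0.33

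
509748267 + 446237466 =955985733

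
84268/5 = 84268/5 =16853.60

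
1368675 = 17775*77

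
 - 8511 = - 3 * 2837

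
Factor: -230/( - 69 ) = 10/3 = 2^1*3^( - 1 )* 5^1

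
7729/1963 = 3 + 1840/1963 = 3.94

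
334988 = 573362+  -  238374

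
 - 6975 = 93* (- 75 ) 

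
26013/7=26013/7 = 3716.14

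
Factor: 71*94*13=2^1*13^1*47^1*71^1 = 86762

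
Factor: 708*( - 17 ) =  - 2^2 * 3^1* 17^1*59^1 = - 12036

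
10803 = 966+9837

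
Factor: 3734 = 2^1 * 1867^1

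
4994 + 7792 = 12786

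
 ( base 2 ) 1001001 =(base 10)73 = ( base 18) 41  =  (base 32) 29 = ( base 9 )81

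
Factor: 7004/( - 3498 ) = - 3502/1749 = - 2^1*3^( - 1 )*11^( - 1)*17^1*53^( - 1)*103^1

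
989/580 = 989/580 =1.71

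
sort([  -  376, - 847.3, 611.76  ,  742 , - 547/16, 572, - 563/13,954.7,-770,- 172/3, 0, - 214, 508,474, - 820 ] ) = [ - 847.3, - 820, - 770,-376, - 214, - 172/3 , - 563/13 , - 547/16, 0, 474, 508, 572, 611.76, 742,954.7 ] 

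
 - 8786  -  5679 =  - 14465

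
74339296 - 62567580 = 11771716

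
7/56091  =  1/8013 = 0.00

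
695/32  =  21 + 23/32 = 21.72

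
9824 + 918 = 10742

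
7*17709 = 123963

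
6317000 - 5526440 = 790560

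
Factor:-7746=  - 2^1 * 3^1 * 1291^1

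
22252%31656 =22252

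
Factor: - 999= - 3^3* 37^1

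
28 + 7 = 35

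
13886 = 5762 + 8124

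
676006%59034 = 26632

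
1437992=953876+484116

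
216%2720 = 216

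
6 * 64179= 385074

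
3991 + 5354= 9345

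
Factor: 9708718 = 2^1*41^1*118399^1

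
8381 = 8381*1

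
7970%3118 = 1734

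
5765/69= 83+38/69 = 83.55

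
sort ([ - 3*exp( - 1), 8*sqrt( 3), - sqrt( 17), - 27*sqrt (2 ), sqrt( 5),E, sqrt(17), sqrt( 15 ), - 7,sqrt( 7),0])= [ - 27*sqrt(2 ) , - 7,-sqrt(  17), - 3*exp ( - 1), 0,sqrt( 5),  sqrt( 7), E , sqrt( 15 ), sqrt( 17), 8 * sqrt( 3 ) ] 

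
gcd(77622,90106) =2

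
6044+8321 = 14365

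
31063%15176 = 711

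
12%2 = 0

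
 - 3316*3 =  - 9948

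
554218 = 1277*434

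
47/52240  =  47/52240 = 0.00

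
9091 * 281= 2554571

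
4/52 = 1/13  =  0.08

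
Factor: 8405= 5^1 * 41^2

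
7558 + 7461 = 15019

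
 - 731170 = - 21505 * 34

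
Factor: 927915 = 3^1 * 5^1 * 61861^1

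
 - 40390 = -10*4039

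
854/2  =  427 = 427.00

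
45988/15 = 3065 + 13/15 = 3065.87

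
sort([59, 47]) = [47, 59 ]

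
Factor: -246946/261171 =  - 434/459= - 2^1*3^( - 3 )* 7^1 * 17^ ( - 1)*31^1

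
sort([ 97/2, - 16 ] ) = [-16,97/2 ] 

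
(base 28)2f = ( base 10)71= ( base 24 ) 2n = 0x47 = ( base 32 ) 27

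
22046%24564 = 22046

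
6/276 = 1/46 = 0.02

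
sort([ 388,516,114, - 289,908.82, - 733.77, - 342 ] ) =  [-733.77 , - 342, - 289,114,388,516, 908.82 ] 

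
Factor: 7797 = 3^1*23^1* 113^1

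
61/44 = 1+17/44  =  1.39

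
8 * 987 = 7896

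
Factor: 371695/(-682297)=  - 5^1*7^( - 1)*11^(-1)*79^1*  941^1*8861^ ( - 1) 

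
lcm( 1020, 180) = 3060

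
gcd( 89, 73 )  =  1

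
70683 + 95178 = 165861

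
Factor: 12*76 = 912 = 2^4 *3^1*19^1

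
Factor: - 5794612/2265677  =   - 2^2*41^1*89^1*397^1*2265677^(  -  1 ) 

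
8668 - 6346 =2322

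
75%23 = 6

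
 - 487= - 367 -120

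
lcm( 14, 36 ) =252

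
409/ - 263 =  - 409/263 = - 1.56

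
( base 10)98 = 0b1100010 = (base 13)77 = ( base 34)2U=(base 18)58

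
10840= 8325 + 2515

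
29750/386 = 77 + 14/193 = 77.07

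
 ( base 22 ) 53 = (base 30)3N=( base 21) 58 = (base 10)113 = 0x71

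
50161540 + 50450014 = 100611554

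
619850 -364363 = 255487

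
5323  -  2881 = 2442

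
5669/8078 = 5669/8078 =0.70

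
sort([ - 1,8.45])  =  [ - 1, 8.45]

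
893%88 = 13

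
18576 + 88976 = 107552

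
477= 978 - 501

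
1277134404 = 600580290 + 676554114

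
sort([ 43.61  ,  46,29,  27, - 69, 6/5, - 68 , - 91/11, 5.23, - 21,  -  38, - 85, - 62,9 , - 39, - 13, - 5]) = [ - 85, - 69 ,-68, - 62,-39, - 38, -21, - 13, - 91/11, - 5,6/5, 5.23, 9,27,29,43.61, 46]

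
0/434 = 0 = 0.00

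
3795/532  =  7 + 71/532  =  7.13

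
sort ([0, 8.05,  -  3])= [ - 3, 0,8.05 ]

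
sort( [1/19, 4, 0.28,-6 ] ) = [-6, 1/19, 0.28, 4 ]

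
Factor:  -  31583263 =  - 17^1*19^1*277^1*353^1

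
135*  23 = 3105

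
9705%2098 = 1313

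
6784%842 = 48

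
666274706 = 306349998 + 359924708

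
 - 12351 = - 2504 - 9847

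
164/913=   164/913  =  0.18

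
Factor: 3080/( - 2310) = - 4/3=- 2^2 * 3^(-1 ) 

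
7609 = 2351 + 5258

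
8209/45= 182 + 19/45 = 182.42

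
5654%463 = 98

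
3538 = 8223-4685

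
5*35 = 175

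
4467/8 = 558 +3/8 = 558.38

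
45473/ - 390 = -117  +  157/390 = -116.60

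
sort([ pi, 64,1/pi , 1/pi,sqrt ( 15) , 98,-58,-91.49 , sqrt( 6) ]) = [ - 91.49, - 58, 1/pi,1/pi,sqrt( 6),pi,  sqrt(15 ),  64,  98]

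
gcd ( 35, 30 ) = 5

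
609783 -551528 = 58255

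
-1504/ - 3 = 501 + 1/3  =  501.33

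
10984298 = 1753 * 6266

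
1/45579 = 1/45579 = 0.00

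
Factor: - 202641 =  - 3^1*67547^1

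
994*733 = 728602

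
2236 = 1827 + 409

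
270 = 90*3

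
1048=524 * 2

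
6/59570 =3/29785= 0.00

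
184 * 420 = 77280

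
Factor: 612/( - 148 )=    - 153/37 = -3^2*17^1*37^(- 1)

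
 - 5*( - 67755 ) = 338775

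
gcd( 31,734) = 1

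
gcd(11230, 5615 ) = 5615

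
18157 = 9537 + 8620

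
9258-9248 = 10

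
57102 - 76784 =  - 19682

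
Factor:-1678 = - 2^1  *839^1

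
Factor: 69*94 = 6486=2^1 * 3^1*23^1*47^1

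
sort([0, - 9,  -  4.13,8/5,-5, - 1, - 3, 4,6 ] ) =[ -9,- 5, - 4.13,-3,-1, 0, 8/5,4,6 ]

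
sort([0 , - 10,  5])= [-10, 0, 5]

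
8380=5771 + 2609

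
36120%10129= 5733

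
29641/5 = 5928 + 1/5 = 5928.20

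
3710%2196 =1514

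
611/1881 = 611/1881 = 0.32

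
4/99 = 4/99= 0.04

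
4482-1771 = 2711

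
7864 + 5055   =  12919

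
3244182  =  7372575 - 4128393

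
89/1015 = 89/1015 = 0.09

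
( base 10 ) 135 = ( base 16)87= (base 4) 2013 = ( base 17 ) 7G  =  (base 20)6F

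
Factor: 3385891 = 3385891^1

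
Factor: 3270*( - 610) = - 2^2*3^1*5^2*61^1*109^1 = - 1994700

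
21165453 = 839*25227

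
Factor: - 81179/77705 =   -  5^( - 1)*7^1 * 11597^1*15541^ ( - 1) 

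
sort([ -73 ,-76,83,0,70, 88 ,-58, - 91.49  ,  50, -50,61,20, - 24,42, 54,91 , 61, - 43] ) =[ - 91.49, - 76,  -  73,  -  58,-50, - 43, - 24,0, 20,42,50,54,61,  61,70,83,88, 91] 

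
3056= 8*382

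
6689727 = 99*67573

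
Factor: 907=907^1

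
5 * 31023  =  155115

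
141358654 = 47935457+93423197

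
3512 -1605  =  1907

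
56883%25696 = 5491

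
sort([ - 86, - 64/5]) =[  -  86, - 64/5]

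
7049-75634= - 68585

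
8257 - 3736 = 4521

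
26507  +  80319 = 106826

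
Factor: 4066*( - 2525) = - 10266650 = - 2^1*5^2*19^1*101^1*107^1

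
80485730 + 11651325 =92137055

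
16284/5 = 16284/5 = 3256.80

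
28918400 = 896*32275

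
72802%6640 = 6402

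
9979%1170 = 619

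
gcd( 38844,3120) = 156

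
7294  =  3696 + 3598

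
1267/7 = 181= 181.00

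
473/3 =157 + 2/3 = 157.67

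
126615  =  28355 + 98260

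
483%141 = 60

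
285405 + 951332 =1236737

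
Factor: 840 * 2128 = 2^7 * 3^1*5^1*7^2*19^1 = 1787520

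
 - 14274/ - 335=42+ 204/335 = 42.61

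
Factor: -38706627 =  - 3^1 * 2803^1*4603^1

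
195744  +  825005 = 1020749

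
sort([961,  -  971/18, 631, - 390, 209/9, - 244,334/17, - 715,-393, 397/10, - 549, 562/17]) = [-715, - 549,  -  393,  -  390, - 244,-971/18, 334/17, 209/9, 562/17,  397/10, 631,961]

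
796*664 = 528544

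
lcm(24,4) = 24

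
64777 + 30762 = 95539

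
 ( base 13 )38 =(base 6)115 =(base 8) 57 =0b101111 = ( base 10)47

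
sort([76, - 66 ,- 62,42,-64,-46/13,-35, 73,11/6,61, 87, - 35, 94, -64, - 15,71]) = [ - 66, - 64, - 64,- 62, - 35, - 35,  -  15,-46/13, 11/6, 42, 61,  71,73, 76,87, 94 ] 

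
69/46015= 69/46015 = 0.00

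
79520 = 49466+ 30054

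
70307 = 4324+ 65983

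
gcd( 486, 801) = 9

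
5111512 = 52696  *97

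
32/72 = 4/9= 0.44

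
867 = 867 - 0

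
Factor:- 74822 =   -  2^1*11^1* 19^1*179^1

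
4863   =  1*4863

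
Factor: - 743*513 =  - 3^3*19^1*743^1 = -381159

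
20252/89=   20252/89 = 227.55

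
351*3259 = 1143909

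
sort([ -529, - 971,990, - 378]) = [ - 971 , - 529, - 378,990] 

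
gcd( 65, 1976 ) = 13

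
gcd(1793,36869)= 1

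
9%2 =1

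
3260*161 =524860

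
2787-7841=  - 5054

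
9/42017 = 9/42017 = 0.00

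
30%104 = 30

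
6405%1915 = 660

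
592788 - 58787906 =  - 58195118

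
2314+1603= 3917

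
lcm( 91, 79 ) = 7189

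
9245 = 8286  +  959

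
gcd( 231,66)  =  33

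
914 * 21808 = 19932512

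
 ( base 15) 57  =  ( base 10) 82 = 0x52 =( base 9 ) 101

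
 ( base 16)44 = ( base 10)68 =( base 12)58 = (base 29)2A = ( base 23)2m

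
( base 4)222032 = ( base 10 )2702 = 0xa8e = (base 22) 5CI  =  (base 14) DB0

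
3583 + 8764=12347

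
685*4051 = 2774935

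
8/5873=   8/5873 = 0.00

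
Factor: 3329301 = 3^1 * 53^1 * 20939^1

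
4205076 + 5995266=10200342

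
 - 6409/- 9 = 712 + 1/9 = 712.11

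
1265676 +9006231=10271907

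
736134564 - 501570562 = 234564002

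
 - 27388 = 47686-75074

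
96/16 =6 = 6.00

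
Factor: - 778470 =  - 2^1*3^1*5^1  *7^1 * 11^1 * 337^1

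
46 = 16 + 30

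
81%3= 0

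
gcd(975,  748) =1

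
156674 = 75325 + 81349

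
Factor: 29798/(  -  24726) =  - 47/39 = -  3^( - 1)*13^( - 1)*47^1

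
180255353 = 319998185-139742832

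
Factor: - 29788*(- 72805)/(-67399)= - 2^2*5^1* 11^1*677^1*14561^1*67399^( - 1 ) = -2168715340/67399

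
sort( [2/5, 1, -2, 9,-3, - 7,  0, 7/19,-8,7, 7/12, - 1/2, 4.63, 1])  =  [  -  8, - 7,-3, - 2, - 1/2, 0,7/19, 2/5, 7/12, 1, 1,  4.63, 7,9 ]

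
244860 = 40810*6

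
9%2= 1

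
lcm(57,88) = 5016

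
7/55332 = 7/55332 = 0.00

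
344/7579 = 344/7579 = 0.05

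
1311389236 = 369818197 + 941571039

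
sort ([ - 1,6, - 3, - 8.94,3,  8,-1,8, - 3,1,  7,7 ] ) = [ - 8.94, - 3,  -  3, - 1, - 1,1, 3,6, 7,7,8,  8] 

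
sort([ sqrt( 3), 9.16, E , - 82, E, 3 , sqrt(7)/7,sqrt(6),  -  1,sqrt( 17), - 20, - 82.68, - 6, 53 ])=[ - 82.68, - 82, - 20,- 6,  -  1, sqrt(7 ) /7,sqrt(3), sqrt( 6 ) , E, E,3, sqrt (17), 9.16, 53]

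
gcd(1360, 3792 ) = 16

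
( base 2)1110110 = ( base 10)118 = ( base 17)6g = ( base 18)6A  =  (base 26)4e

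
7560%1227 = 198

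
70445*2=140890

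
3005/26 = 3005/26 = 115.58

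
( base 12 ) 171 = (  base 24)9D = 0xe5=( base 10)229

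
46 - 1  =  45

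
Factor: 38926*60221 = 2344162646 = 2^1*7^2*1229^1*19463^1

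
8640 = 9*960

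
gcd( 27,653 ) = 1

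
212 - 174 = 38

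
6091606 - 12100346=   -  6008740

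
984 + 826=1810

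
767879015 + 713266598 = 1481145613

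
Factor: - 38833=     -  38833^1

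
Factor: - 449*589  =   -264461 = - 19^1*31^1*449^1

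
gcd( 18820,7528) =3764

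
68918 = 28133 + 40785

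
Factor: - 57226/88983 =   -  2^1*3^ ( - 2 )*13^1*31^1*71^1*9887^ (-1) 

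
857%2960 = 857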